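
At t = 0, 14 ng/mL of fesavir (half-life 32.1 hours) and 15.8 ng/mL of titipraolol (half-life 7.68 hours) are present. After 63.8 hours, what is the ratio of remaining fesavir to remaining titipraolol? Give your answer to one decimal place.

70.8

fesavir: 14 × (1/2)^(63.8/32.1) = 14 × (1/2)^1.9875 ≈ 3.5304 ng/mL.
titipraolol: 15.8 × (1/2)^(63.8/7.68) = 15.8 × (1/2)^8.3073 ≈ 0.049878 ng/mL.
Ratio ≈ 3.5304 / 0.049878 ≈ 70.779.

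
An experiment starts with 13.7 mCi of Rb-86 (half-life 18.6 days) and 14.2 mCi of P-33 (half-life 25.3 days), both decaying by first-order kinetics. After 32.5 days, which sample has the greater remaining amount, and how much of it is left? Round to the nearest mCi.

Rb-86: 13.7 × (1/2)^1.7473 ≈ 4.0806 mCi.
P-33: 14.2 × (1/2)^1.2846 ≈ 5.8289 mCi.
P-33 has more remaining, at ≈ 5.8289 mCi.

P-33, 6 mCi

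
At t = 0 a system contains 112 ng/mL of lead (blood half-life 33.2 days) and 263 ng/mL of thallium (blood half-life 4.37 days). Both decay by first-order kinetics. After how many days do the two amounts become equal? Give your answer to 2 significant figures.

6.2 days

Set 112·(1/2)^(t/33.2) = 263·(1/2)^(t/4.37).
Taking log₂: log₂(112/263) = t·(1/33.2 − 1/4.37).
log₂(0.42586) = -1.2316; 1/33.2 − 1/4.37 = -0.19871.
t = -1.2316 / -0.19871 ≈ 6.1977 days.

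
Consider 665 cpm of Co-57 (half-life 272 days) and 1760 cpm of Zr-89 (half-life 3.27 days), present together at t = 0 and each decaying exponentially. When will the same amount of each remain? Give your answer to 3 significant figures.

Set 665·(1/2)^(t/272) = 1760·(1/2)^(t/3.27).
Taking log₂: log₂(665/1760) = t·(1/272 − 1/3.27).
log₂(0.37784) = -1.4041; 1/272 − 1/3.27 = -0.30213.
t = -1.4041 / -0.30213 ≈ 4.6474 days.

4.65 days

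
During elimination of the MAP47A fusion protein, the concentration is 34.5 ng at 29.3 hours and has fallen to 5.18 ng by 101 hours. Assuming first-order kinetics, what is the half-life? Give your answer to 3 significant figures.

26.2 hours

Over Δt = 101 − 29.3 = 71.7 hours, the level fell by a factor of 34.5/5.18 ≈ 6.6602.
n = log₂(6.6602) ≈ 2.7356 half-lives, so t½ = 71.7/2.7356 ≈ 26.21 hours.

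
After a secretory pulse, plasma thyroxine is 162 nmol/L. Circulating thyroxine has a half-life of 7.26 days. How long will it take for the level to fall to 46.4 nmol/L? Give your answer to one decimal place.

Fraction remaining = 46.4/162 ≈ 0.28642.
n = log₂(162/46.4) = ln(3.4914)/ln 2 ≈ 1.8038 half-lives.
t = n × t½ = 1.8038 × 7.26 ≈ 13.096 days.

13.1 days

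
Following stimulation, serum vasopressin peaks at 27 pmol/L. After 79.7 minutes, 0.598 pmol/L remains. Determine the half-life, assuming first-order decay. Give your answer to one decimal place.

14.5 minutes

A/A₀ = 0.598/27 ≈ 0.022148.
n = log₂(45.151) ≈ 5.4967 half-lives elapsed in 79.7 minutes.
t½ = 79.7/5.4967 ≈ 14.5 minutes.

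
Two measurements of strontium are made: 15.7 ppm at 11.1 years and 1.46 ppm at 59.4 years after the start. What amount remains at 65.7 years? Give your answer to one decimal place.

1.1 ppm

Over Δt = 59.4 − 11.1 = 48.3 years, the level fell by a factor of 15.7/1.46 ≈ 10.753.
n = log₂(10.753) ≈ 3.4267 half-lives, so t½ = 48.3/3.4267 ≈ 14.095 years.
From t = 59.4 to t = 65.7: 1.46 × (1/2)^((65.7−59.4)/14.095) ≈ 1.071 ppm.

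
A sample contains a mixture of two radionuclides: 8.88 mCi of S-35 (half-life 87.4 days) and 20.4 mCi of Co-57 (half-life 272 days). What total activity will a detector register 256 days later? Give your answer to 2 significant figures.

12 mCi

S-35: 8.88 × (1/2)^(256/87.4) = 8.88 × (1/2)^2.9291 ≈ 1.1659 mCi.
Co-57: 20.4 × (1/2)^(256/272) = 20.4 × (1/2)^0.94118 ≈ 10.624 mCi.
Total = 1.1659 + 10.624 ≈ 11.79 mCi.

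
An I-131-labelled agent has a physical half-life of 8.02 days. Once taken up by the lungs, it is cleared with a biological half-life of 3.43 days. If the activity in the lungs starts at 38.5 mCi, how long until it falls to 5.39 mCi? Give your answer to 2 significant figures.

6.8 days

1/t_eff = 1/t_phys + 1/t_biol = 1/8.02 + 1/3.43 = 0.41623 per day.
t_eff = 8.02 × 3.43 / (8.02 + 3.43) ≈ 2.4025 days.
n = log₂(38.5/5.39) ≈ 2.8365; t = 2.8365 × 2.4025 ≈ 6.8147 days.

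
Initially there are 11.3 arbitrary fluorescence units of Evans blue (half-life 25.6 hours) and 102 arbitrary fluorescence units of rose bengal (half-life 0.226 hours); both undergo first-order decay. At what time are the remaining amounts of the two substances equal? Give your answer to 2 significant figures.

0.72 hours

Set 11.3·(1/2)^(t/25.6) = 102·(1/2)^(t/0.226).
Taking log₂: log₂(11.3/102) = t·(1/25.6 − 1/0.226).
log₂(0.11078) = -3.1742; 1/25.6 − 1/0.226 = -4.3857.
t = -3.1742 / -4.3857 ≈ 0.72375 hours.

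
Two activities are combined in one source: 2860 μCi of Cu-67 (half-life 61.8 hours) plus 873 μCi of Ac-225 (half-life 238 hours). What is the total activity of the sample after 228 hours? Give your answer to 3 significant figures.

Cu-67: 2860 × (1/2)^(228/61.8) = 2860 × (1/2)^3.6893 ≈ 221.7 μCi.
Ac-225: 873 × (1/2)^(228/238) = 873 × (1/2)^0.95798 ≈ 449.4 μCi.
Total = 221.7 + 449.4 ≈ 671.1 μCi.

671 μCi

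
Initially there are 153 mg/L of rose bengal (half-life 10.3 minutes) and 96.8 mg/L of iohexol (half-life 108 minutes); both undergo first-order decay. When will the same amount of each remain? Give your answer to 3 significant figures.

Set 153·(1/2)^(t/10.3) = 96.8·(1/2)^(t/108).
Taking log₂: log₂(153/96.8) = t·(1/10.3 − 1/108).
log₂(1.5806) = 0.66045; 1/10.3 − 1/108 = 0.087828.
t = 0.66045 / 0.087828 ≈ 7.5198 minutes.

7.52 minutes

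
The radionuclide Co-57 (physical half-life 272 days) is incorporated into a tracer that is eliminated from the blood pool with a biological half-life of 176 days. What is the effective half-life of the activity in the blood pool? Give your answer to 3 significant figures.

1/t_eff = 1/t_phys + 1/t_biol = 1/272 + 1/176 = 0.0093583 per day.
t_eff = 272 × 176 / (272 + 176) ≈ 106.86 days.

107 days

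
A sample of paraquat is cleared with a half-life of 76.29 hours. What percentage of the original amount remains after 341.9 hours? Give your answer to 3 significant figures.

n = 341.9/76.29 ≈ 4.4816 half-lives.
Fraction remaining = (1/2)^4.4816 ≈ 0.044762, i.e. 4.4762%.

4.48%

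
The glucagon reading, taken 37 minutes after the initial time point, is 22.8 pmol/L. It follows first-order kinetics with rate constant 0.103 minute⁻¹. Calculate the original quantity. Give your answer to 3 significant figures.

1030 pmol/L

t½ = ln 2 / λ = 0.69315 / 0.103 ≈ 6.7296 minutes.
Number of half-lives elapsed: n = 37/6.7296 ≈ 5.4981.
A₀ = A × 2^n = 22.8 × 2^5.4981 = 22.8 × 45.196 ≈ 1030.5 pmol/L.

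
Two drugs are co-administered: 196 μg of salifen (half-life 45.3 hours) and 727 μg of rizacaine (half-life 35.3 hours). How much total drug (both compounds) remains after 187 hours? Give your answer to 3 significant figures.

salifen: 196 × (1/2)^(187/45.3) = 196 × (1/2)^4.128 ≈ 11.21 μg.
rizacaine: 727 × (1/2)^(187/35.3) = 727 × (1/2)^5.2975 ≈ 18.486 μg.
Total = 11.21 + 18.486 ≈ 29.696 μg.

29.7 μg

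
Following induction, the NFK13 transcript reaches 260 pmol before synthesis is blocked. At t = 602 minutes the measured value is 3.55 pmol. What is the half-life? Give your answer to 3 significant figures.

97.2 minutes

A/A₀ = 3.55/260 ≈ 0.013654.
n = log₂(73.239) ≈ 6.1945 half-lives elapsed in 602 minutes.
t½ = 602/6.1945 ≈ 97.182 minutes.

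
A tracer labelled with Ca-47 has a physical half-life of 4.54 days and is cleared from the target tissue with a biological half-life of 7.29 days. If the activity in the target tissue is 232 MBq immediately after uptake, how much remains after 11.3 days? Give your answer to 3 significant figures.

1/t_eff = 1/t_phys + 1/t_biol = 1/4.54 + 1/7.29 = 0.35744 per day.
t_eff = 4.54 × 7.29 / (4.54 + 7.29) ≈ 2.7977 days.
Remaining = 232 × (1/2)^(11.3/2.7977) = 232 × (1/2)^4.0391 ≈ 14.113 MBq.

14.1 MBq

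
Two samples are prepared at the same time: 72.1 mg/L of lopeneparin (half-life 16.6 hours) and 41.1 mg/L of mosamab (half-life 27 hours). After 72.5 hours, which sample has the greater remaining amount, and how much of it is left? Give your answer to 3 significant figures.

lopeneparin: 72.1 × (1/2)^4.3675 ≈ 3.493 mg/L.
mosamab: 41.1 × (1/2)^2.6852 ≈ 6.3903 mg/L.
Mosamab has more remaining, at ≈ 6.3903 mg/L.

mosamab, 6.39 mg/L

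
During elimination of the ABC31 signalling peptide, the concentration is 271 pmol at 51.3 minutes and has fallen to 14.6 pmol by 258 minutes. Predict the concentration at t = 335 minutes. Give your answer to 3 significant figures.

Over Δt = 258 − 51.3 = 206.7 minutes, the level fell by a factor of 271/14.6 ≈ 18.562.
n = log₂(18.562) ≈ 4.2143 half-lives, so t½ = 206.7/4.2143 ≈ 49.048 minutes.
From t = 258 to t = 335: 14.6 × (1/2)^((335−258)/49.048) ≈ 4.9178 pmol.

4.92 pmol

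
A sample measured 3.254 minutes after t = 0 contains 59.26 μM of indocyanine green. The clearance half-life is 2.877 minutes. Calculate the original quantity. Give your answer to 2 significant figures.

Number of half-lives elapsed: n = 3.254/2.877 ≈ 1.131.
A₀ = A × 2^n = 59.26 × 2^1.131 = 59.26 × 2.1902 ≈ 129.79 μM.

130 μM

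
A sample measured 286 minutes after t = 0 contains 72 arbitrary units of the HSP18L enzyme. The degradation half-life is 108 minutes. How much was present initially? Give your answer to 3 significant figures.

Number of half-lives elapsed: n = 286/108 ≈ 2.6481.
A₀ = A × 2^n = 72 × 2^2.6481 = 72 × 6.2686 ≈ 451.34 arbitrary units.

451 arbitrary units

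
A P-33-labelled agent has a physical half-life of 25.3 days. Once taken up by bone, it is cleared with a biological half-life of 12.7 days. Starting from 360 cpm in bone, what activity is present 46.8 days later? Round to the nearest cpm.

1/t_eff = 1/t_phys + 1/t_biol = 1/25.3 + 1/12.7 = 0.11827 per day.
t_eff = 25.3 × 12.7 / (25.3 + 12.7) ≈ 8.4555 days.
Remaining = 360 × (1/2)^(46.8/8.4555) = 360 × (1/2)^5.5348 ≈ 7.7651 cpm.

8 cpm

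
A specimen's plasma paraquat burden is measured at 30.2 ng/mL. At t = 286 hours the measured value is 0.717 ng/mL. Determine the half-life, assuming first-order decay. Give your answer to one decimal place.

A/A₀ = 0.717/30.2 ≈ 0.023742.
n = log₂(42.12) ≈ 5.3964 half-lives elapsed in 286 hours.
t½ = 286/5.3964 ≈ 52.998 hours.

53.0 hours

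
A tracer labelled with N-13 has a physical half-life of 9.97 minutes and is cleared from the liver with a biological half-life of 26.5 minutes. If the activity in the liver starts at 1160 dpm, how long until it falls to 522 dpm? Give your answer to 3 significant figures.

8.35 minutes

1/t_eff = 1/t_phys + 1/t_biol = 1/9.97 + 1/26.5 = 0.13804 per minute.
t_eff = 9.97 × 26.5 / (9.97 + 26.5) ≈ 7.2444 minutes.
n = log₂(1160/522) ≈ 1.152; t = 1.152 × 7.2444 ≈ 8.3456 minutes.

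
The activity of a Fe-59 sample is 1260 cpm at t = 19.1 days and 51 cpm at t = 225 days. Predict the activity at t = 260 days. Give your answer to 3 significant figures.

Over Δt = 225 − 19.1 = 205.9 days, the level fell by a factor of 1260/51 ≈ 24.706.
n = log₂(24.706) ≈ 4.6268 half-lives, so t½ = 205.9/4.6268 ≈ 44.502 days.
From t = 225 to t = 260: 51 × (1/2)^((260−225)/44.502) ≈ 29.567 cpm.

29.6 cpm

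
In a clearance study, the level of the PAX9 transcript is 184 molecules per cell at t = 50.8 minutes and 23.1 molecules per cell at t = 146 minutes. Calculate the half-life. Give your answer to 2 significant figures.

32 minutes

Over Δt = 146 − 50.8 = 95.2 minutes, the level fell by a factor of 184/23.1 ≈ 7.9654.
n = log₂(7.9654) ≈ 2.9937 half-lives, so t½ = 95.2/2.9937 ≈ 31.8 minutes.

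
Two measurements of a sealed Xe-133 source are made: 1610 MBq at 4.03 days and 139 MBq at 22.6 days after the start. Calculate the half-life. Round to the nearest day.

5 days

Over Δt = 22.6 − 4.03 = 18.57 days, the level fell by a factor of 1610/139 ≈ 11.583.
n = log₂(11.583) ≈ 3.5339 half-lives, so t½ = 18.57/3.5339 ≈ 5.2548 days.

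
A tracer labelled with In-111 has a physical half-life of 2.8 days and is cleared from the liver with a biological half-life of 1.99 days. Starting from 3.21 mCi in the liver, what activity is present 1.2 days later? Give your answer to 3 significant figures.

1.57 mCi

1/t_eff = 1/t_phys + 1/t_biol = 1/2.8 + 1/1.99 = 0.85966 per day.
t_eff = 2.8 × 1.99 / (2.8 + 1.99) ≈ 1.1633 days.
Remaining = 3.21 × (1/2)^(1.2/1.1633) = 3.21 × (1/2)^1.0316 ≈ 1.5702 mCi.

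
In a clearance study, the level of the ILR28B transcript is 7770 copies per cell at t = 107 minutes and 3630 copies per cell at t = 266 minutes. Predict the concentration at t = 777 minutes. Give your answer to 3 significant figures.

315 copies per cell

Over Δt = 266 − 107 = 159 minutes, the level fell by a factor of 7770/3630 ≈ 2.1405.
n = log₂(2.1405) ≈ 1.0979 half-lives, so t½ = 159/1.0979 ≈ 144.82 minutes.
From t = 266 to t = 777: 3630 × (1/2)^((777−266)/144.82) ≈ 314.55 copies per cell.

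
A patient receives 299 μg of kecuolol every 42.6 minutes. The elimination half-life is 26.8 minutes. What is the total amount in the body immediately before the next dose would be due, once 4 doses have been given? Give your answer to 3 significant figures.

147 μg

The 4 doses were given 170.4, 127.8, 85.2, 42.6 minutes ago.
Total = 299·(1/2)^(170.4/26.8) + 299·(1/2)^(127.8/26.8) + 299·(1/2)^(85.2/26.8) + 299·(1/2)^(42.6/26.8)
      = 3.6447 + 10.969 + 33.012 + 99.35 ≈ 146.98 μg.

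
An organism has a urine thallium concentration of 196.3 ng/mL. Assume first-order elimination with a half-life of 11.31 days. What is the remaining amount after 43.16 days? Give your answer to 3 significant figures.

13.9 ng/mL

Number of half-lives: n = 43.16/11.31 ≈ 3.8161.
Remaining = 196.3 × (1/2)^3.8161 = 196.3 × 0.070997 ≈ 13.937 ng/mL.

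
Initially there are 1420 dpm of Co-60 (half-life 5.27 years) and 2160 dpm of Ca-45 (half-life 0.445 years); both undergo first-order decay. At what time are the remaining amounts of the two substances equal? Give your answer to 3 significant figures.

Set 1420·(1/2)^(t/5.27) = 2160·(1/2)^(t/0.445).
Taking log₂: log₂(1420/2160) = t·(1/5.27 − 1/0.445).
log₂(0.65741) = -0.60514; 1/5.27 − 1/0.445 = -2.0574.
t = -0.60514 / -2.0574 ≈ 0.29412 years.

0.294 years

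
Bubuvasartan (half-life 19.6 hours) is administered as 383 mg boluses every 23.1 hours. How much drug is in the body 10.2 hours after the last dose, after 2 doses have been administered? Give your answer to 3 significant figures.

The 2 doses were given 33.3, 10.2 hours ago.
Total = 383·(1/2)^(33.3/19.6) + 383·(1/2)^(10.2/19.6)
      = 117.97 + 267.02 ≈ 384.98 mg.

385 mg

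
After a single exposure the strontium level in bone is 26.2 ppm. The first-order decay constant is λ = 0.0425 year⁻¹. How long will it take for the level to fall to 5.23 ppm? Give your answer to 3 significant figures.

t½ = ln 2 / λ = 0.69315 / 0.0425 ≈ 16.309 years.
Fraction remaining = 5.23/26.2 ≈ 0.19962.
n = log₂(26.2/5.23) = ln(5.0096)/ln 2 ≈ 2.3247 half-lives.
t = n × t½ = 2.3247 × 16.309 ≈ 37.914 years.

37.9 years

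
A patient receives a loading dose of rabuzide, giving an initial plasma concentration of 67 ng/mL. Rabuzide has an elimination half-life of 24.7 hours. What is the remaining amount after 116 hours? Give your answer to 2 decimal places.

2.58 ng/mL

Number of half-lives: n = 116/24.7 ≈ 4.6964.
Remaining = 67 × (1/2)^4.6964 = 67 × 0.038571 ≈ 2.5842 ng/mL.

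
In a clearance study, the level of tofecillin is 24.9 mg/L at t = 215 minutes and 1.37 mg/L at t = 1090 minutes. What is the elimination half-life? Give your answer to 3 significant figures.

Over Δt = 1090 − 215 = 875 minutes, the level fell by a factor of 24.9/1.37 ≈ 18.175.
n = log₂(18.175) ≈ 4.1839 half-lives, so t½ = 875/4.1839 ≈ 209.14 minutes.

209 minutes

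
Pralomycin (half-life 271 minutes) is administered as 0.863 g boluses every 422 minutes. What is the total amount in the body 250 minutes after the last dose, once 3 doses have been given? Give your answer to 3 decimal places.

0.663 g

The 3 doses were given 1094, 672, 250 minutes ago.
Total = 0.863·(1/2)^(1094/271) + 0.863·(1/2)^(672/271) + 0.863·(1/2)^(250/271)
      = 0.052575 + 0.15472 + 0.45531 ≈ 0.66261 g.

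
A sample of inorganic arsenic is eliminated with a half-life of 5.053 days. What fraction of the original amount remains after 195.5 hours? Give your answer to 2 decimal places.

195.5 hours = 8.14583 days.
n = 8.14583/5.053 ≈ 1.6121 half-lives.
Fraction remaining = (1/2)^1.6121 ≈ 0.32713.

0.33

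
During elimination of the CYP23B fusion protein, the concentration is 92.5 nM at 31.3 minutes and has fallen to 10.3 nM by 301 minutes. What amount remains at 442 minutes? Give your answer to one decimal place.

3.3 nM

Over Δt = 301 − 31.3 = 269.7 minutes, the level fell by a factor of 92.5/10.3 ≈ 8.9806.
n = log₂(8.9806) ≈ 3.1668 half-lives, so t½ = 269.7/3.1668 ≈ 85.165 minutes.
From t = 301 to t = 442: 10.3 × (1/2)^((442−301)/85.165) ≈ 3.2692 nM.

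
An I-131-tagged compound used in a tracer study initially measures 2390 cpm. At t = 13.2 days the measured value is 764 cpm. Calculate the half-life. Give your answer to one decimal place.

8.0 days

A/A₀ = 764/2390 ≈ 0.31967.
n = log₂(3.1283) ≈ 1.6454 half-lives elapsed in 13.2 days.
t½ = 13.2/1.6454 ≈ 8.0225 days.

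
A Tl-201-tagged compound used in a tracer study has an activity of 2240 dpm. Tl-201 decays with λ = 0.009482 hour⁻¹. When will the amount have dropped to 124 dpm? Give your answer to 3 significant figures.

t½ = ln 2 / λ = 0.69315 / 0.009482 ≈ 73.101 hours.
Fraction remaining = 124/2240 ≈ 0.055357.
n = log₂(2240/124) = ln(18.065)/ln 2 ≈ 4.1751 half-lives.
t = n × t½ = 4.1751 × 73.101 ≈ 305.2 hours.

305 hours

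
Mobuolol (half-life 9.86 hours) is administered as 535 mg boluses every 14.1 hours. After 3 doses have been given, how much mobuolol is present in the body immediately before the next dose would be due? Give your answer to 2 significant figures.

300 mg

The 3 doses were given 42.3, 28.2, 14.1 hours ago.
Total = 535·(1/2)^(42.3/9.86) + 535·(1/2)^(28.2/9.86) + 535·(1/2)^(14.1/9.86)
      = 27.347 + 73.688 + 198.55 ≈ 299.59 mg.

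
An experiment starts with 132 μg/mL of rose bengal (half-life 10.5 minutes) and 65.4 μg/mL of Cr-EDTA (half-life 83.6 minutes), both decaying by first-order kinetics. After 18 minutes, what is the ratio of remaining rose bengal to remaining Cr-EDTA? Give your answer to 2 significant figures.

rose bengal: 132 × (1/2)^(18/10.5) = 132 × (1/2)^1.7143 ≈ 40.227 μg/mL.
Cr-EDTA: 65.4 × (1/2)^(18/83.6) = 65.4 × (1/2)^0.21531 ≈ 56.333 μg/mL.
Ratio ≈ 40.227 / 56.333 ≈ 0.7141.

0.71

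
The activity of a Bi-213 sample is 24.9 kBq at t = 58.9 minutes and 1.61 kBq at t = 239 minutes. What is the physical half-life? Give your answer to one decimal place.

45.6 minutes

Over Δt = 239 − 58.9 = 180.1 minutes, the level fell by a factor of 24.9/1.61 ≈ 15.466.
n = log₂(15.466) ≈ 3.951 half-lives, so t½ = 180.1/3.951 ≈ 45.583 minutes.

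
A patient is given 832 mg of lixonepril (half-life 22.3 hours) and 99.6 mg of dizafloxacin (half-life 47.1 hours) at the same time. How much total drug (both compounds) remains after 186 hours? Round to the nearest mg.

9 mg

lixonepril: 832 × (1/2)^(186/22.3) = 832 × (1/2)^8.3408 ≈ 2.5662 mg.
dizafloxacin: 99.6 × (1/2)^(186/47.1) = 99.6 × (1/2)^3.949 ≈ 6.4488 mg.
Total = 2.5662 + 6.4488 ≈ 9.015 mg.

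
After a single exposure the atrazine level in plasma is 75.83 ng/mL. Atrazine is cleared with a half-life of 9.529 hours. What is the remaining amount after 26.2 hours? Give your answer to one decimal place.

11.3 ng/mL

Number of half-lives: n = 26.2/9.529 ≈ 2.7495.
Remaining = 75.83 × (1/2)^2.7495 = 75.83 × 0.1487 ≈ 11.276 ng/mL.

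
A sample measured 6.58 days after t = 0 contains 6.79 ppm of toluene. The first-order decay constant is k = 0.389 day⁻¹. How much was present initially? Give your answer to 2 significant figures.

88 ppm

t½ = ln 2 / k = 0.69315 / 0.389 ≈ 1.7819 days.
Number of half-lives elapsed: n = 6.58/1.7819 ≈ 3.6928.
A₀ = A × 2^n = 6.79 × 2^3.6928 = 6.79 × 12.931 ≈ 87.801 ppm.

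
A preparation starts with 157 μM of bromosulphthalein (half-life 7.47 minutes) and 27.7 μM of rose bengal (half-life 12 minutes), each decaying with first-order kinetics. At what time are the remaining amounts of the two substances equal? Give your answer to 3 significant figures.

49.5 minutes

Set 157·(1/2)^(t/7.47) = 27.7·(1/2)^(t/12).
Taking log₂: log₂(157/27.7) = t·(1/7.47 − 1/12).
log₂(5.6679) = 2.5028; 1/7.47 − 1/12 = 0.050535.
t = 2.5028 / 0.050535 ≈ 49.526 minutes.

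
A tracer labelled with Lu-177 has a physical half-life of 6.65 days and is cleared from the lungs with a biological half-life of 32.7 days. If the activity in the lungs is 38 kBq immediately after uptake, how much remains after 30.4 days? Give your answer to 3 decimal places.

0.839 kBq

1/t_eff = 1/t_phys + 1/t_biol = 1/6.65 + 1/32.7 = 0.18096 per day.
t_eff = 6.65 × 32.7 / (6.65 + 32.7) ≈ 5.5262 days.
Remaining = 38 × (1/2)^(30.4/5.5262) = 38 × (1/2)^5.5011 ≈ 0.83905 kBq.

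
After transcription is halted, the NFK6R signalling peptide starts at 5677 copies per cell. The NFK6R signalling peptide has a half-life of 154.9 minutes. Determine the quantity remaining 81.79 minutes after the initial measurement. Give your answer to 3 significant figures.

3940 copies per cell

Number of half-lives: n = 81.79/154.9 ≈ 0.52802.
Remaining = 5677 × (1/2)^0.52802 = 5677 × 0.69351 ≈ 3937 copies per cell.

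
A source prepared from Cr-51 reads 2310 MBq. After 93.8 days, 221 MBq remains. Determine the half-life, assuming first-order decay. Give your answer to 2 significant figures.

A/A₀ = 221/2310 ≈ 0.095671.
n = log₂(10.452) ≈ 3.3858 half-lives elapsed in 93.8 days.
t½ = 93.8/3.3858 ≈ 27.704 days.

28 days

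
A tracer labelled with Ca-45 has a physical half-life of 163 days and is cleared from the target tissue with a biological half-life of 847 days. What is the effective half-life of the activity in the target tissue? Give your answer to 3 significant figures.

137 days

1/t_eff = 1/t_phys + 1/t_biol = 1/163 + 1/847 = 0.0073156 per day.
t_eff = 163 × 847 / (163 + 847) ≈ 136.69 days.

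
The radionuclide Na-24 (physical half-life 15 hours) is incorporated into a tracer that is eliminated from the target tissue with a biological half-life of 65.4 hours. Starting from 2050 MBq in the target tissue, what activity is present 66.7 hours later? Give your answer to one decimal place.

46.4 MBq

1/t_eff = 1/t_phys + 1/t_biol = 1/15 + 1/65.4 = 0.081957 per hour.
t_eff = 15 × 65.4 / (15 + 65.4) ≈ 12.201 hours.
Remaining = 2050 × (1/2)^(66.7/12.201) = 2050 × (1/2)^5.4665 ≈ 46.362 MBq.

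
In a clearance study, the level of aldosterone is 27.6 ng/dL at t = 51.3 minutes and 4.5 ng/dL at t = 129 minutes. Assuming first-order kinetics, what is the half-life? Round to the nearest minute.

Over Δt = 129 − 51.3 = 77.7 minutes, the level fell by a factor of 27.6/4.5 ≈ 6.1333.
n = log₂(6.1333) ≈ 2.6167 half-lives, so t½ = 77.7/2.6167 ≈ 29.694 minutes.

30 minutes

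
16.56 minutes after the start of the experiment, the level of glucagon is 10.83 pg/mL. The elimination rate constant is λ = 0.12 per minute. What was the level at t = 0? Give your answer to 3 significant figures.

t½ = ln 2 / λ = 0.69315 / 0.12 ≈ 5.7762 minutes.
Number of half-lives elapsed: n = 16.56/5.7762 ≈ 2.8669.
A₀ = A × 2^n = 10.83 × 2^2.8669 = 10.83 × 7.2951 ≈ 79.006 pg/mL.

79.0 pg/mL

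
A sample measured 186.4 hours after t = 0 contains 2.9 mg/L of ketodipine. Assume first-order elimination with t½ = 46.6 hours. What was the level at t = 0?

Number of half-lives elapsed: n = 186.4/46.6 ≈ 4.
A₀ = A × 2^n = 2.9 × 2^4 = 2.9 × 16 ≈ 46.4 mg/L.

46.4 mg/L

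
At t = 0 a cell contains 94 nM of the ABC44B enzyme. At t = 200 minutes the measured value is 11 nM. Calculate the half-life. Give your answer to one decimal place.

64.6 minutes

A/A₀ = 11/94 ≈ 0.11702.
n = log₂(8.5455) ≈ 3.0952 half-lives elapsed in 200 minutes.
t½ = 200/3.0952 ≈ 64.617 minutes.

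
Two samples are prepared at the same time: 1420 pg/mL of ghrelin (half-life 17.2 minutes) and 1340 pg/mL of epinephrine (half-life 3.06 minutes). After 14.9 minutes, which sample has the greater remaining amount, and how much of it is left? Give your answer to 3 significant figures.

ghrelin: 1420 × (1/2)^0.86628 ≈ 778.95 pg/mL.
epinephrine: 1340 × (1/2)^4.8693 ≈ 45.846 pg/mL.
Ghrelin has more remaining, at ≈ 778.95 pg/mL.

ghrelin, 779 pg/mL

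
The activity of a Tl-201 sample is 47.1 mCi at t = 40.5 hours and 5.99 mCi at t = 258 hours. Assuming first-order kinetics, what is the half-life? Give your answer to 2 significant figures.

73 hours

Over Δt = 258 − 40.5 = 217.5 hours, the level fell by a factor of 47.1/5.99 ≈ 7.8631.
n = log₂(7.8631) ≈ 2.9751 half-lives, so t½ = 217.5/2.9751 ≈ 73.107 hours.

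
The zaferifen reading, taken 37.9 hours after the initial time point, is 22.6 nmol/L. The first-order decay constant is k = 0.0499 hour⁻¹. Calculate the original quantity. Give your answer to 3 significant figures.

150 nmol/L

t½ = ln 2 / k = 0.69315 / 0.0499 ≈ 13.891 hours.
Number of half-lives elapsed: n = 37.9/13.891 ≈ 2.7284.
A₀ = A × 2^n = 22.6 × 2^2.7284 = 22.6 × 6.6274 ≈ 149.78 nmol/L.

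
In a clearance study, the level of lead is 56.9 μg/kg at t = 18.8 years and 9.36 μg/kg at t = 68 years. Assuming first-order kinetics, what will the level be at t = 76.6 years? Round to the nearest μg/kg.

Over Δt = 68 − 18.8 = 49.2 years, the level fell by a factor of 56.9/9.36 ≈ 6.0791.
n = log₂(6.0791) ≈ 2.6038 half-lives, so t½ = 49.2/2.6038 ≈ 18.895 years.
From t = 68 to t = 76.6: 9.36 × (1/2)^((76.6−68)/18.895) ≈ 6.8275 μg/kg.

7 μg/kg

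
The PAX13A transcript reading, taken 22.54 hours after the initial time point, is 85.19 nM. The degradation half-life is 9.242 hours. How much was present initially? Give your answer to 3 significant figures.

462 nM

Number of half-lives elapsed: n = 22.54/9.242 ≈ 2.4389.
A₀ = A × 2^n = 85.19 × 2^2.4389 = 85.19 × 5.4222 ≈ 461.91 nM.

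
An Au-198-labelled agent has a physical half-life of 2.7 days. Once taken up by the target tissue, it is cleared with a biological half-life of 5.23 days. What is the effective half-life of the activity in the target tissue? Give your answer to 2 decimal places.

1/t_eff = 1/t_phys + 1/t_biol = 1/2.7 + 1/5.23 = 0.56157 per day.
t_eff = 2.7 × 5.23 / (2.7 + 5.23) ≈ 1.7807 days.

1.78 days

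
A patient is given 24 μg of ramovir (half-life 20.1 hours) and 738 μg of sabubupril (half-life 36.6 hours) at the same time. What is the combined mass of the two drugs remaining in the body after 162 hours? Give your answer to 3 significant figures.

34.4 μg

ramovir: 24 × (1/2)^(162/20.1) = 24 × (1/2)^8.0597 ≈ 0.08995 μg.
sabubupril: 738 × (1/2)^(162/36.6) = 738 × (1/2)^4.4262 ≈ 34.326 μg.
Total = 0.08995 + 34.326 ≈ 34.416 μg.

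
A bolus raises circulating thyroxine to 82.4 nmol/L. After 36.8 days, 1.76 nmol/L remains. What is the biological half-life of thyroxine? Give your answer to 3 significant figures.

6.63 days

A/A₀ = 1.76/82.4 ≈ 0.021359.
n = log₂(46.818) ≈ 5.549 half-lives elapsed in 36.8 days.
t½ = 36.8/5.549 ≈ 6.6318 days.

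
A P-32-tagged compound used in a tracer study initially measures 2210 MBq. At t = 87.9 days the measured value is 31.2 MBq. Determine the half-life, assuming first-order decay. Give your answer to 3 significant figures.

A/A₀ = 31.2/2210 ≈ 0.014118.
n = log₂(70.833) ≈ 6.1464 half-lives elapsed in 87.9 days.
t½ = 87.9/6.1464 ≈ 14.301 days.

14.3 days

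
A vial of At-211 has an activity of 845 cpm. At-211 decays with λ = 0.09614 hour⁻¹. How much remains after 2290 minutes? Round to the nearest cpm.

t½ = ln 2 / λ = 0.69315 / 0.09614 ≈ 7.2098 hours.
Convert the elapsed time: 2290 minutes = 38.1667 hours.
Number of half-lives: n = 38.1667/7.2098 ≈ 5.2937.
Remaining = 845 × (1/2)^5.2937 = 845 × 0.025493 ≈ 21.542 cpm.

22 cpm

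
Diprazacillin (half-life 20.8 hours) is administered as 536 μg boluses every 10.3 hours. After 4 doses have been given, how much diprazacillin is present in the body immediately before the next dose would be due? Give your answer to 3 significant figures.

977 μg

The 4 doses were given 41.2, 30.9, 20.6, 10.3 hours ago.
Total = 536·(1/2)^(41.2/20.8) + 536·(1/2)^(30.9/20.8) + 536·(1/2)^(20.6/20.8) + 536·(1/2)^(10.3/20.8)
      = 135.8 + 191.41 + 269.79 + 380.27 ≈ 977.27 μg.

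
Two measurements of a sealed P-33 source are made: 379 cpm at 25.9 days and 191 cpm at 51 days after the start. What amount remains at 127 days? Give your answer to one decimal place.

Over Δt = 51 − 25.9 = 25.1 days, the level fell by a factor of 379/191 ≈ 1.9843.
n = log₂(1.9843) ≈ 0.98863 half-lives, so t½ = 25.1/0.98863 ≈ 25.389 days.
From t = 51 to t = 127: 191 × (1/2)^((127−51)/25.389) ≈ 23.984 cpm.

24.0 cpm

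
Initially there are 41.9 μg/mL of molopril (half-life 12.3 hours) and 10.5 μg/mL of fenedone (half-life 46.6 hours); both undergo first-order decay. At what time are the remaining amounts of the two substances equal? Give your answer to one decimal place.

33.4 hours

Set 41.9·(1/2)^(t/12.3) = 10.5·(1/2)^(t/46.6).
Taking log₂: log₂(41.9/10.5) = t·(1/12.3 − 1/46.6).
log₂(3.9905) = 1.9966; 1/12.3 − 1/46.6 = 0.059842.
t = 1.9966 / 0.059842 ≈ 33.364 hours.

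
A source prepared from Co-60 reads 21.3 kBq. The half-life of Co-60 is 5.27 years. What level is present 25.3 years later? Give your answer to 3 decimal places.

0.764 kBq

Number of half-lives: n = 25.3/5.27 ≈ 4.8008.
Remaining = 21.3 × (1/2)^4.8008 = 21.3 × 0.035878 ≈ 0.7642 kBq.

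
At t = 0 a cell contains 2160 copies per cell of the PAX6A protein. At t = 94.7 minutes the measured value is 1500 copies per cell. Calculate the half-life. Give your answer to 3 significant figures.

180 minutes

A/A₀ = 1500/2160 ≈ 0.69444.
n = log₂(1.44) ≈ 0.52607 half-lives elapsed in 94.7 minutes.
t½ = 94.7/0.52607 ≈ 180.01 minutes.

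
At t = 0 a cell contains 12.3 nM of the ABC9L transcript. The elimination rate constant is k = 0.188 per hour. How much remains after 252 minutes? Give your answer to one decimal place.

t½ = ln 2 / k = 0.69315 / 0.188 ≈ 3.687 hours.
Convert the elapsed time: 252 minutes = 4.2 hours.
Number of half-lives: n = 4.2/3.687 ≈ 1.1392.
Remaining = 12.3 × (1/2)^1.1392 = 12.3 × 0.45403 ≈ 5.5845 nM.

5.6 nM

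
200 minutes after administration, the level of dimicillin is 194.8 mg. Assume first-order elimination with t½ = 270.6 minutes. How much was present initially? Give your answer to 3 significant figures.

325 mg

Number of half-lives elapsed: n = 200/270.6 ≈ 0.7391.
A₀ = A × 2^n = 194.8 × 2^0.7391 = 194.8 × 1.6691 ≈ 325.15 mg.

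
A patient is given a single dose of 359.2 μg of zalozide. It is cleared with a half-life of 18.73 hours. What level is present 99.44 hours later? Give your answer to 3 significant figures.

9.06 μg

Number of half-lives: n = 99.44/18.73 ≈ 5.3091.
Remaining = 359.2 × (1/2)^5.3091 = 359.2 × 0.025223 ≈ 9.06 μg.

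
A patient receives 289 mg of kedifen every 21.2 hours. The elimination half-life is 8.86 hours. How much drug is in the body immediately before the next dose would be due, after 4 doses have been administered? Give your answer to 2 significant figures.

The 4 doses were given 84.8, 63.6, 42.4, 21.2 hours ago.
Total = 289·(1/2)^(84.8/8.86) + 289·(1/2)^(63.6/8.86) + 289·(1/2)^(42.4/8.86) + 289·(1/2)^(21.2/8.86)
      = 0.37993 + 1.9953 + 10.479 + 55.03 ≈ 67.884 mg.

68 mg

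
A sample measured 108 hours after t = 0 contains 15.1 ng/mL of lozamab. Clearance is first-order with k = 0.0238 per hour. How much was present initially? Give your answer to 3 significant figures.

197 ng/mL

t½ = ln 2 / k = 0.69315 / 0.0238 ≈ 29.124 hours.
Number of half-lives elapsed: n = 108/29.124 ≈ 3.7083.
A₀ = A × 2^n = 15.1 × 2^3.7083 = 15.1 × 13.071 ≈ 197.37 ng/mL.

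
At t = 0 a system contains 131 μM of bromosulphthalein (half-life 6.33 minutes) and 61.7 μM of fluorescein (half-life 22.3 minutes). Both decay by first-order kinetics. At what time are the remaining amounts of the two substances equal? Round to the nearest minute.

Set 131·(1/2)^(t/6.33) = 61.7·(1/2)^(t/22.3).
Taking log₂: log₂(131/61.7) = t·(1/6.33 − 1/22.3).
log₂(2.1232) = 1.0862; 1/6.33 − 1/22.3 = 0.11313.
t = 1.0862 / 0.11313 ≈ 9.6011 minutes.

10 minutes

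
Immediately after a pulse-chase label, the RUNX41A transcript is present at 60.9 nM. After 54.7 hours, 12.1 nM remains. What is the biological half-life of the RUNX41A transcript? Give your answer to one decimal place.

A/A₀ = 12.1/60.9 ≈ 0.19869.
n = log₂(5.0331) ≈ 2.3314 half-lives elapsed in 54.7 hours.
t½ = 54.7/2.3314 ≈ 23.462 hours.

23.5 hours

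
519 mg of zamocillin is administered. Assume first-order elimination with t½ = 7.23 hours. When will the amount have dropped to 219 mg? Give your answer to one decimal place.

Fraction remaining = 219/519 ≈ 0.42197.
n = log₂(519/219) = ln(2.3699)/ln 2 ≈ 1.2448 half-lives.
t = n × t½ = 1.2448 × 7.23 ≈ 8.9999 hours.

9.0 hours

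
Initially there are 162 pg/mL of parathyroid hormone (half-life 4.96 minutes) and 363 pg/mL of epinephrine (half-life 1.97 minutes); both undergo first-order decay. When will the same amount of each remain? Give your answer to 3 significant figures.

Set 162·(1/2)^(t/4.96) = 363·(1/2)^(t/1.97).
Taking log₂: log₂(162/363) = t·(1/4.96 − 1/1.97).
log₂(0.44628) = -1.164; 1/4.96 − 1/1.97 = -0.306.
t = -1.164 / -0.306 ≈ 3.8038 minutes.

3.80 minutes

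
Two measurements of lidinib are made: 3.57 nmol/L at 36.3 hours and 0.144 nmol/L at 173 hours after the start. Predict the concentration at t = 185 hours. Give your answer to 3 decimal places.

0.109 nmol/L

Over Δt = 173 − 36.3 = 136.7 hours, the level fell by a factor of 3.57/0.144 ≈ 24.792.
n = log₂(24.792) ≈ 4.6318 half-lives, so t½ = 136.7/4.6318 ≈ 29.513 hours.
From t = 173 to t = 185: 0.144 × (1/2)^((185−173)/29.513) ≈ 0.10863 nmol/L.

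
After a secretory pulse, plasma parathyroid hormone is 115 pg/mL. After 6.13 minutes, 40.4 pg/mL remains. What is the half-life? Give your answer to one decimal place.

A/A₀ = 40.4/115 ≈ 0.3513.
n = log₂(2.8465) ≈ 1.5092 half-lives elapsed in 6.13 minutes.
t½ = 6.13/1.5092 ≈ 4.0617 minutes.

4.1 minutes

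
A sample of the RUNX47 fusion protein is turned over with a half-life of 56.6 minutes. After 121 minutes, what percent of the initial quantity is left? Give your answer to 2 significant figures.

23%

n = 121/56.6 ≈ 2.1378 half-lives.
Fraction remaining = (1/2)^2.1378 ≈ 0.22722, i.e. 22.722%.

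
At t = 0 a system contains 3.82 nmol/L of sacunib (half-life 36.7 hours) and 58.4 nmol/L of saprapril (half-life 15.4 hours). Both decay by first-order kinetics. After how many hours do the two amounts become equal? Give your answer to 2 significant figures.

100 hours

Set 3.82·(1/2)^(t/36.7) = 58.4·(1/2)^(t/15.4).
Taking log₂: log₂(3.82/58.4) = t·(1/36.7 − 1/15.4).
log₂(0.065411) = -3.9343; 1/36.7 − 1/15.4 = -0.037687.
t = -3.9343 / -0.037687 ≈ 104.39 hours.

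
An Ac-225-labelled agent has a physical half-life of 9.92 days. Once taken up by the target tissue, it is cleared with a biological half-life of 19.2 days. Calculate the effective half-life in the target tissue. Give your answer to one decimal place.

6.5 days

1/t_eff = 1/t_phys + 1/t_biol = 1/9.92 + 1/19.2 = 0.15289 per day.
t_eff = 9.92 × 19.2 / (9.92 + 19.2) ≈ 6.5407 days.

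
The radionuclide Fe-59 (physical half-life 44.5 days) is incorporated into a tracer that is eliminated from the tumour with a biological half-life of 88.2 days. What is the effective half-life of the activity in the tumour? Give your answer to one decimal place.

1/t_eff = 1/t_phys + 1/t_biol = 1/44.5 + 1/88.2 = 0.03381 per day.
t_eff = 44.5 × 88.2 / (44.5 + 88.2) ≈ 29.577 days.

29.6 days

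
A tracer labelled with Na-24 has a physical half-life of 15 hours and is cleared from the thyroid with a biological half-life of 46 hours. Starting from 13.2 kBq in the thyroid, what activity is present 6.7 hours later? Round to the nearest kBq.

9 kBq

1/t_eff = 1/t_phys + 1/t_biol = 1/15 + 1/46 = 0.088406 per hour.
t_eff = 15 × 46 / (15 + 46) ≈ 11.311 hours.
Remaining = 13.2 × (1/2)^(6.7/11.311) = 13.2 × (1/2)^0.59232 ≈ 8.7552 kBq.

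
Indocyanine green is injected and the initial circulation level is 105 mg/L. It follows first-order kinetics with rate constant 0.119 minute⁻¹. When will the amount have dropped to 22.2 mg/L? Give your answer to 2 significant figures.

13 minutes

t½ = ln 2 / λ = 0.69315 / 0.119 ≈ 5.8248 minutes.
Fraction remaining = 22.2/105 ≈ 0.21143.
n = log₂(105/22.2) = ln(4.7297)/ln 2 ≈ 2.2418 half-lives.
t = n × t½ = 2.2418 × 5.8248 ≈ 13.058 minutes.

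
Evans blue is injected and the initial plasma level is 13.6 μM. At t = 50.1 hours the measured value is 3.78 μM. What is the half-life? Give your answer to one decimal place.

27.1 hours

A/A₀ = 3.78/13.6 ≈ 0.27794.
n = log₂(3.5979) ≈ 1.8471 half-lives elapsed in 50.1 hours.
t½ = 50.1/1.8471 ≈ 27.123 hours.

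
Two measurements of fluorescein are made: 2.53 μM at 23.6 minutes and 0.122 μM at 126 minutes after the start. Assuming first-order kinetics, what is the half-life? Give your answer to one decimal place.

Over Δt = 126 − 23.6 = 102.4 minutes, the level fell by a factor of 2.53/0.122 ≈ 20.738.
n = log₂(20.738) ≈ 4.3742 half-lives, so t½ = 102.4/4.3742 ≈ 23.41 minutes.

23.4 minutes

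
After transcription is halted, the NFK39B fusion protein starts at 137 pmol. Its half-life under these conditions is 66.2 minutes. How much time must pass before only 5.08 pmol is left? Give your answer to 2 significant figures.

Fraction remaining = 5.08/137 ≈ 0.03708.
n = log₂(137/5.08) = ln(26.969)/ln 2 ≈ 4.7532 half-lives.
t = n × t½ = 4.7532 × 66.2 ≈ 314.66 minutes.

310 minutes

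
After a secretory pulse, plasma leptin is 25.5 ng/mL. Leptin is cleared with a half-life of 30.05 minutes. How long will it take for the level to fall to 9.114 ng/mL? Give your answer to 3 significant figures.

44.6 minutes

Fraction remaining = 9.114/25.5 ≈ 0.35741.
n = log₂(25.5/9.114) = ln(2.7979)/ln 2 ≈ 1.4843 half-lives.
t = n × t½ = 1.4843 × 30.05 ≈ 44.604 minutes.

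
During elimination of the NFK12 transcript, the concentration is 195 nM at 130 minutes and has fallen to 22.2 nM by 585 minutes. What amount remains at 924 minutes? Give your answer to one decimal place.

Over Δt = 585 − 130 = 455 minutes, the level fell by a factor of 195/22.2 ≈ 8.7838.
n = log₂(8.7838) ≈ 3.1348 half-lives, so t½ = 455/3.1348 ≈ 145.14 minutes.
From t = 585 to t = 924: 22.2 × (1/2)^((924−585)/145.14) ≈ 4.398 nM.

4.4 nM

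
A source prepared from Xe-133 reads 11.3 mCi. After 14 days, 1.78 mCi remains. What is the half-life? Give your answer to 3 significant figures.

5.25 days

A/A₀ = 1.78/11.3 ≈ 0.15752.
n = log₂(6.3483) ≈ 2.6664 half-lives elapsed in 14 days.
t½ = 14/2.6664 ≈ 5.2506 days.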